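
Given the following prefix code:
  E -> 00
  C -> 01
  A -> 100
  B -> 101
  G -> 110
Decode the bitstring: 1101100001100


Decoding step by step:
Bits 110 -> G
Bits 110 -> G
Bits 00 -> E
Bits 01 -> C
Bits 100 -> A


Decoded message: GGECA


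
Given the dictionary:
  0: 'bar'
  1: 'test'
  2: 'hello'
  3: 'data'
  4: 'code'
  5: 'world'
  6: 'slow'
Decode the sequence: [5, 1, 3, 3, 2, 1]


Look up each index in the dictionary:
  5 -> 'world'
  1 -> 'test'
  3 -> 'data'
  3 -> 'data'
  2 -> 'hello'
  1 -> 'test'

Decoded: "world test data data hello test"


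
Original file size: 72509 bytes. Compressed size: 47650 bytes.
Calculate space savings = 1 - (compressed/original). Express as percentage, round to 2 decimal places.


ratio = compressed/original = 47650/72509 = 0.65716
savings = 1 - ratio = 1 - 0.65716 = 0.34284
as a percentage: 0.34284 * 100 = 34.28%

Space savings = 1 - 47650/72509 = 34.28%


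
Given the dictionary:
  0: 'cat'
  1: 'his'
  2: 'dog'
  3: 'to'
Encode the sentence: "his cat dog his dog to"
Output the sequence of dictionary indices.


Look up each word in the dictionary:
  'his' -> 1
  'cat' -> 0
  'dog' -> 2
  'his' -> 1
  'dog' -> 2
  'to' -> 3

Encoded: [1, 0, 2, 1, 2, 3]


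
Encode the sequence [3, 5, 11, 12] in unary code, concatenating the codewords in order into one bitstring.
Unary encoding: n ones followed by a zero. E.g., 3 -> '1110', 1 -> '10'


Encode each number as n ones followed by a terminating 0:
  3 -> 1110 (4 bits)
  5 -> 111110 (6 bits)
  11 -> 111111111110 (12 bits)
  12 -> 1111111111110 (13 bits)
Total length = 4 + 6 + 12 + 13 = 35 bits.

Unary([3, 5, 11, 12]) = 11101111101111111111101111111111110 (35 bits)


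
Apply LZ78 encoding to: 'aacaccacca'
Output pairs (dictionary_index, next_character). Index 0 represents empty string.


LZ78 encoding steps:
Dictionary: {0: ''}
Step 1: w='' (idx 0), next='a' -> output (0, 'a'), add 'a' as idx 1
Step 2: w='a' (idx 1), next='c' -> output (1, 'c'), add 'ac' as idx 2
Step 3: w='ac' (idx 2), next='c' -> output (2, 'c'), add 'acc' as idx 3
Step 4: w='acc' (idx 3), next='a' -> output (3, 'a'), add 'acca' as idx 4


Encoded: [(0, 'a'), (1, 'c'), (2, 'c'), (3, 'a')]


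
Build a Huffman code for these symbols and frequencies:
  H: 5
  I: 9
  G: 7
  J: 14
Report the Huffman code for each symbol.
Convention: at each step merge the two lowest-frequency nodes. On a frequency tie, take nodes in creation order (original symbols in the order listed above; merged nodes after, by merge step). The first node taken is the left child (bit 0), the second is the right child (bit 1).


Huffman tree construction:
Step 1: Merge H(5) + G(7) = 12
Step 2: Merge I(9) + (H+G)(12) = 21
Step 3: Merge J(14) + (I+(H+G))(21) = 35
Read each symbol's code off the tree from the root (left child = 0, right child = 1).

Codes:
  H: 110 (length 3)
  I: 10 (length 2)
  G: 111 (length 3)
  J: 0 (length 1)
Average code length: 68/35 = 1.9429 bits/symbol


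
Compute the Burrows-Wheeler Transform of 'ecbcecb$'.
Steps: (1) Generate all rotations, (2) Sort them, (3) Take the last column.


Rotations (sorted):
  0: $ecbcecb -> last char: b
  1: b$ecbcec -> last char: c
  2: bcecb$ec -> last char: c
  3: cb$ecbce -> last char: e
  4: cbcecb$e -> last char: e
  5: cecb$ecb -> last char: b
  6: ecb$ecbc -> last char: c
  7: ecbcecb$ -> last char: $


BWT = bcceebc$


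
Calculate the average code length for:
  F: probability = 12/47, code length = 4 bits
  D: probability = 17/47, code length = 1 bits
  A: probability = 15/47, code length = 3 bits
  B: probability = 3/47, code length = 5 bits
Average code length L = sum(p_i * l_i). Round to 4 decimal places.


Weighted contributions p_i * l_i:
  F: (12/47) * 4 = 48/47
  D: (17/47) * 1 = 17/47
  A: (15/47) * 3 = 45/47
  B: (3/47) * 5 = 15/47
Sum = (48 + 17 + 45 + 15)/47 = 125/47

L = 125/47 = 2.6596 bits/symbol


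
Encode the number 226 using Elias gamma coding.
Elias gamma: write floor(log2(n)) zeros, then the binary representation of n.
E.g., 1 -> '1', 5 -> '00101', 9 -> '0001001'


num_bits = floor(log2(226)) + 1 = 8
leading_zeros = num_bits - 1 = 7
binary(226) = 11100010

Elias gamma(226) = '0000000' + '11100010' = 000000011100010 (15 bits)


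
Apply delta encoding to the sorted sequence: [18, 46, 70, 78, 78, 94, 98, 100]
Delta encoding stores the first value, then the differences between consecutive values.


First value: 18
Deltas:
  46 - 18 = 28
  70 - 46 = 24
  78 - 70 = 8
  78 - 78 = 0
  94 - 78 = 16
  98 - 94 = 4
  100 - 98 = 2


Delta encoded: [18, 28, 24, 8, 0, 16, 4, 2]


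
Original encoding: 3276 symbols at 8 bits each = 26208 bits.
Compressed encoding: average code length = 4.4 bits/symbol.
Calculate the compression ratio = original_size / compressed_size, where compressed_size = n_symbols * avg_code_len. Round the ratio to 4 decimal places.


original_size = n_symbols * orig_bits = 3276 * 8 = 26208 bits
compressed_size = n_symbols * avg_code_len = 3276 * 4.4 = 14414.4 bits
ratio = original_size / compressed_size = 26208 / 14414.4 = 1.8182

Compression ratio = 1.8182


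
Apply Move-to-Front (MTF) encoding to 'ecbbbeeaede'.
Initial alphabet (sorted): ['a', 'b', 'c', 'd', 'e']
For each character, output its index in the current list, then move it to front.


MTF encoding:
'e': index 4 in ['a', 'b', 'c', 'd', 'e'] -> ['e', 'a', 'b', 'c', 'd']
'c': index 3 in ['e', 'a', 'b', 'c', 'd'] -> ['c', 'e', 'a', 'b', 'd']
'b': index 3 in ['c', 'e', 'a', 'b', 'd'] -> ['b', 'c', 'e', 'a', 'd']
'b': index 0 in ['b', 'c', 'e', 'a', 'd'] -> ['b', 'c', 'e', 'a', 'd']
'b': index 0 in ['b', 'c', 'e', 'a', 'd'] -> ['b', 'c', 'e', 'a', 'd']
'e': index 2 in ['b', 'c', 'e', 'a', 'd'] -> ['e', 'b', 'c', 'a', 'd']
'e': index 0 in ['e', 'b', 'c', 'a', 'd'] -> ['e', 'b', 'c', 'a', 'd']
'a': index 3 in ['e', 'b', 'c', 'a', 'd'] -> ['a', 'e', 'b', 'c', 'd']
'e': index 1 in ['a', 'e', 'b', 'c', 'd'] -> ['e', 'a', 'b', 'c', 'd']
'd': index 4 in ['e', 'a', 'b', 'c', 'd'] -> ['d', 'e', 'a', 'b', 'c']
'e': index 1 in ['d', 'e', 'a', 'b', 'c'] -> ['e', 'd', 'a', 'b', 'c']


Output: [4, 3, 3, 0, 0, 2, 0, 3, 1, 4, 1]


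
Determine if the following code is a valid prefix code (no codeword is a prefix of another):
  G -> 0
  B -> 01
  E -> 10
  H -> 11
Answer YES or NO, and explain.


Checking each pair (does one codeword prefix another?):
  G='0' vs B='01': prefix -- VIOLATION

NO -- this is NOT a valid prefix code. G (0) is a prefix of B (01).


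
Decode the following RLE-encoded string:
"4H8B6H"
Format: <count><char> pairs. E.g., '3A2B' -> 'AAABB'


Expanding each <count><char> pair:
  4H -> 'HHHH'
  8B -> 'BBBBBBBB'
  6H -> 'HHHHHH'

Decoded = HHHHBBBBBBBBHHHHHH


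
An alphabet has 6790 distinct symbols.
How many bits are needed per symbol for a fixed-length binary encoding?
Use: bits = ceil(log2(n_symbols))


log2(6790) = 12.7292
Bracket: 2^12 = 4096 < 6790 <= 2^13 = 8192
So ceil(log2(6790)) = 13

bits = ceil(log2(6790)) = ceil(12.7292) = 13 bits


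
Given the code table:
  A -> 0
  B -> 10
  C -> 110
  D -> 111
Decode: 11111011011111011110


Decoding:
111 -> D
110 -> C
110 -> C
111 -> D
110 -> C
111 -> D
10 -> B


Result: DCCDCDB


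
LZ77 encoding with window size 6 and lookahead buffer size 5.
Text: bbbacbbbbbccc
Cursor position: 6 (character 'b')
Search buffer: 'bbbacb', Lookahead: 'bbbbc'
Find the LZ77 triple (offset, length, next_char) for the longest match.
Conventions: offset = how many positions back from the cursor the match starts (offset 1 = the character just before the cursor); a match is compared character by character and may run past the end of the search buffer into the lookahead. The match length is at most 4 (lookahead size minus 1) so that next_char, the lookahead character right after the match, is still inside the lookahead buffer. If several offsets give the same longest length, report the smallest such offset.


Try each offset into the search buffer:
  offset=1 (pos 5, char 'b'): match length 4
  offset=2 (pos 4, char 'c'): match length 0
  offset=3 (pos 3, char 'a'): match length 0
  offset=4 (pos 2, char 'b'): match length 1
  offset=5 (pos 1, char 'b'): match length 2
  offset=6 (pos 0, char 'b'): match length 3
Longest match has length 4 at offset 1.
next_char = character at position 6 + 4 = 10 -> 'c'

Best match: offset=1, length=4 (matching 'bbbb' starting at position 5)
LZ77 triple: (1, 4, 'c')


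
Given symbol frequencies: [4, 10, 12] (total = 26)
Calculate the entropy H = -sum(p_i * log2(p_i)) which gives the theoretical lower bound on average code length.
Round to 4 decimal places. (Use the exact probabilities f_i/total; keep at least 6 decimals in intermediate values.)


Per-symbol terms -p_i * log2(p_i) with p_i = f_i/26:
  p = 4/26 = 0.153846: log2(p) = -2.700440, -p*log2(p) = 0.415452
  p = 10/26 = 0.384615: log2(p) = -1.378512, -p*log2(p) = 0.530197
  p = 12/26 = 0.461538: log2(p) = -1.115477, -p*log2(p) = 0.514836
H = 0.415452 + 0.530197 + 0.514836 = 1.460485

H = 1.4605 bits/symbol


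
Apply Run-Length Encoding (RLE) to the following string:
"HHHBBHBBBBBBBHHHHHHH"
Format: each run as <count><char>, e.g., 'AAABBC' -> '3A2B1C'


Scanning runs left to right:
  i=0: run of 'H' x 3 -> '3H'
  i=3: run of 'B' x 2 -> '2B'
  i=5: run of 'H' x 1 -> '1H'
  i=6: run of 'B' x 7 -> '7B'
  i=13: run of 'H' x 7 -> '7H'

RLE = 3H2B1H7B7H


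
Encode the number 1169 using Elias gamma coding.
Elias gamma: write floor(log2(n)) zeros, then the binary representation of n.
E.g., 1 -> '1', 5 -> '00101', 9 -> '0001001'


num_bits = floor(log2(1169)) + 1 = 11
leading_zeros = num_bits - 1 = 10
binary(1169) = 10010010001

Elias gamma(1169) = '0000000000' + '10010010001' = 000000000010010010001 (21 bits)


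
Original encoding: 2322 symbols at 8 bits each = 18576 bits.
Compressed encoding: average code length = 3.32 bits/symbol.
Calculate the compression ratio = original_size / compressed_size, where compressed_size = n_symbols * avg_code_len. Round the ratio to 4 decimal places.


original_size = n_symbols * orig_bits = 2322 * 8 = 18576 bits
compressed_size = n_symbols * avg_code_len = 2322 * 3.32 = 7709.04 bits
ratio = original_size / compressed_size = 18576 / 7709.04 = 2.4096

Compression ratio = 2.4096


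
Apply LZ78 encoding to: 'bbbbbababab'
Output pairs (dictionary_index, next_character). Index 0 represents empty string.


LZ78 encoding steps:
Dictionary: {0: ''}
Step 1: w='' (idx 0), next='b' -> output (0, 'b'), add 'b' as idx 1
Step 2: w='b' (idx 1), next='b' -> output (1, 'b'), add 'bb' as idx 2
Step 3: w='bb' (idx 2), next='a' -> output (2, 'a'), add 'bba' as idx 3
Step 4: w='b' (idx 1), next='a' -> output (1, 'a'), add 'ba' as idx 4
Step 5: w='ba' (idx 4), next='b' -> output (4, 'b'), add 'bab' as idx 5


Encoded: [(0, 'b'), (1, 'b'), (2, 'a'), (1, 'a'), (4, 'b')]


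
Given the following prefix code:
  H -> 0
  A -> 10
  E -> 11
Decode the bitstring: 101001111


Decoding step by step:
Bits 10 -> A
Bits 10 -> A
Bits 0 -> H
Bits 11 -> E
Bits 11 -> E


Decoded message: AAHEE


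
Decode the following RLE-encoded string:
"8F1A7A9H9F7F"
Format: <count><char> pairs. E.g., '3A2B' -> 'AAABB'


Expanding each <count><char> pair:
  8F -> 'FFFFFFFF'
  1A -> 'A'
  7A -> 'AAAAAAA'
  9H -> 'HHHHHHHHH'
  9F -> 'FFFFFFFFF'
  7F -> 'FFFFFFF'

Decoded = FFFFFFFFAAAAAAAAHHHHHHHHHFFFFFFFFFFFFFFFF


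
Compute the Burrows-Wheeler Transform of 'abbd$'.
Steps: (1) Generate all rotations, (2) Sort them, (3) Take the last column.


Rotations (sorted):
  0: $abbd -> last char: d
  1: abbd$ -> last char: $
  2: bbd$a -> last char: a
  3: bd$ab -> last char: b
  4: d$abb -> last char: b


BWT = d$abb


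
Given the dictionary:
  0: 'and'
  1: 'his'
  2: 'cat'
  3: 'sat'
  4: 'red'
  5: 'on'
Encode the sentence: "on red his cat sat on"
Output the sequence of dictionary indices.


Look up each word in the dictionary:
  'on' -> 5
  'red' -> 4
  'his' -> 1
  'cat' -> 2
  'sat' -> 3
  'on' -> 5

Encoded: [5, 4, 1, 2, 3, 5]


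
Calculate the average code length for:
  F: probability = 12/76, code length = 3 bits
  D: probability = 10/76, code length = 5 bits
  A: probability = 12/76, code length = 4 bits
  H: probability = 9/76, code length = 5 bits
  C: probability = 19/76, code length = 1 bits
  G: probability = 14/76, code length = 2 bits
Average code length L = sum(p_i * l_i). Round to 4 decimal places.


Weighted contributions p_i * l_i:
  F: (12/76) * 3 = 36/76
  D: (10/76) * 5 = 50/76
  A: (12/76) * 4 = 48/76
  H: (9/76) * 5 = 45/76
  C: (19/76) * 1 = 19/76
  G: (14/76) * 2 = 28/76
Sum = (36 + 50 + 48 + 45 + 19 + 28)/76 = 226/76

L = 226/76 = 2.9737 bits/symbol


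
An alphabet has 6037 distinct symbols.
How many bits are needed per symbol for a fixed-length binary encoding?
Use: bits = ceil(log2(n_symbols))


log2(6037) = 12.5596
Bracket: 2^12 = 4096 < 6037 <= 2^13 = 8192
So ceil(log2(6037)) = 13

bits = ceil(log2(6037)) = ceil(12.5596) = 13 bits


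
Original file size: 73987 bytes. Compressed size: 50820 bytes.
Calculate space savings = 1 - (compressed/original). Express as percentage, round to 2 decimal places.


ratio = compressed/original = 50820/73987 = 0.686877
savings = 1 - ratio = 1 - 0.686877 = 0.313123
as a percentage: 0.313123 * 100 = 31.31%

Space savings = 1 - 50820/73987 = 31.31%


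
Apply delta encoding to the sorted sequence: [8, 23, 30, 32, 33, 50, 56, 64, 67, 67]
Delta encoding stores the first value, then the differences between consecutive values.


First value: 8
Deltas:
  23 - 8 = 15
  30 - 23 = 7
  32 - 30 = 2
  33 - 32 = 1
  50 - 33 = 17
  56 - 50 = 6
  64 - 56 = 8
  67 - 64 = 3
  67 - 67 = 0


Delta encoded: [8, 15, 7, 2, 1, 17, 6, 8, 3, 0]


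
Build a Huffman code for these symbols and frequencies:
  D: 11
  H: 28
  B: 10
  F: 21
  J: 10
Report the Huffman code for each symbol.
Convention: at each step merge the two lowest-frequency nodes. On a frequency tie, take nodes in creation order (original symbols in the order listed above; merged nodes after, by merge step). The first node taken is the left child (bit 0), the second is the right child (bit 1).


Huffman tree construction:
Step 1: Merge B(10) + J(10) = 20
Step 2: Merge D(11) + (B+J)(20) = 31
Step 3: Merge F(21) + H(28) = 49
Step 4: Merge (D+(B+J))(31) + (F+H)(49) = 80
Read each symbol's code off the tree from the root (left child = 0, right child = 1).

Codes:
  D: 00 (length 2)
  H: 11 (length 2)
  B: 010 (length 3)
  F: 10 (length 2)
  J: 011 (length 3)
Average code length: 180/80 = 2.2500 bits/symbol


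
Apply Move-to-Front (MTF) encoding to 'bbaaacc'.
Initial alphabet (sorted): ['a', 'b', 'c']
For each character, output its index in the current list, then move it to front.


MTF encoding:
'b': index 1 in ['a', 'b', 'c'] -> ['b', 'a', 'c']
'b': index 0 in ['b', 'a', 'c'] -> ['b', 'a', 'c']
'a': index 1 in ['b', 'a', 'c'] -> ['a', 'b', 'c']
'a': index 0 in ['a', 'b', 'c'] -> ['a', 'b', 'c']
'a': index 0 in ['a', 'b', 'c'] -> ['a', 'b', 'c']
'c': index 2 in ['a', 'b', 'c'] -> ['c', 'a', 'b']
'c': index 0 in ['c', 'a', 'b'] -> ['c', 'a', 'b']


Output: [1, 0, 1, 0, 0, 2, 0]


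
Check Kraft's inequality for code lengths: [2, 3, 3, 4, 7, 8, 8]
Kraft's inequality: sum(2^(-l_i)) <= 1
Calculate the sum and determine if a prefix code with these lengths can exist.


Sum = 2^(-2) + 2^(-3) + 2^(-3) + 2^(-4) + 2^(-7) + 2^(-8) + 2^(-8)
    = 0.25 + 0.125 + 0.125 + 0.0625 + 0.0078125 + 0.00390625 + 0.00390625
    = 148/256 = 0.578125
Since 0.578125 <= 1, Kraft's inequality IS satisfied.
A prefix code with these lengths CAN exist.

Kraft sum = 0.578125. Satisfied.


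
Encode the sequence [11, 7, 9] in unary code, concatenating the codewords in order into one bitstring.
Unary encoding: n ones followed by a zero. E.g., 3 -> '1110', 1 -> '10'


Encode each number as n ones followed by a terminating 0:
  11 -> 111111111110 (12 bits)
  7 -> 11111110 (8 bits)
  9 -> 1111111110 (10 bits)
Total length = 12 + 8 + 10 = 30 bits.

Unary([11, 7, 9]) = 111111111110111111101111111110 (30 bits)


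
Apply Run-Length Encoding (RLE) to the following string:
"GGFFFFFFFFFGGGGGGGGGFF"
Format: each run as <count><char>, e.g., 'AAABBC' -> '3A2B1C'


Scanning runs left to right:
  i=0: run of 'G' x 2 -> '2G'
  i=2: run of 'F' x 9 -> '9F'
  i=11: run of 'G' x 9 -> '9G'
  i=20: run of 'F' x 2 -> '2F'

RLE = 2G9F9G2F


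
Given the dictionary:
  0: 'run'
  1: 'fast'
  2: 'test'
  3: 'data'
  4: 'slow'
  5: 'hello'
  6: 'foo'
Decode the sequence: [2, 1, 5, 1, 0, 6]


Look up each index in the dictionary:
  2 -> 'test'
  1 -> 'fast'
  5 -> 'hello'
  1 -> 'fast'
  0 -> 'run'
  6 -> 'foo'

Decoded: "test fast hello fast run foo"


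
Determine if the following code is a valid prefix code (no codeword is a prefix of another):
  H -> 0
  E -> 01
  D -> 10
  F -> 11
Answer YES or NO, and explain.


Checking each pair (does one codeword prefix another?):
  H='0' vs E='01': prefix -- VIOLATION

NO -- this is NOT a valid prefix code. H (0) is a prefix of E (01).


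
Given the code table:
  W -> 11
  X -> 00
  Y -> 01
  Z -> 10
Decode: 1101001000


Decoding:
11 -> W
01 -> Y
00 -> X
10 -> Z
00 -> X


Result: WYXZX


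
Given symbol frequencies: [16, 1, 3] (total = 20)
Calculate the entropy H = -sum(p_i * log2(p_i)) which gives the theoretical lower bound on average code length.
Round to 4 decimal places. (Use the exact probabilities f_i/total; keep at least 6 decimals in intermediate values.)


Per-symbol terms -p_i * log2(p_i) with p_i = f_i/20:
  p = 16/20 = 0.800000: log2(p) = -0.321928, -p*log2(p) = 0.257542
  p = 1/20 = 0.050000: log2(p) = -4.321928, -p*log2(p) = 0.216096
  p = 3/20 = 0.150000: log2(p) = -2.736966, -p*log2(p) = 0.410545
H = 0.257542 + 0.216096 + 0.410545 = 0.884183

H = 0.8842 bits/symbol


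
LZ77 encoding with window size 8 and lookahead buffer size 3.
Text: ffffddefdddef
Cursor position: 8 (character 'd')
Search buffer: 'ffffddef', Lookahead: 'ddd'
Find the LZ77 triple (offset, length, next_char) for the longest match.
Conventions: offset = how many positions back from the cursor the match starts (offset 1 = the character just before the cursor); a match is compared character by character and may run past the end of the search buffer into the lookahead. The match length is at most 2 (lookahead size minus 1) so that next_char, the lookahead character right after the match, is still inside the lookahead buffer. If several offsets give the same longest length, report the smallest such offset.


Try each offset into the search buffer:
  offset=1 (pos 7, char 'f'): match length 0
  offset=2 (pos 6, char 'e'): match length 0
  offset=3 (pos 5, char 'd'): match length 1
  offset=4 (pos 4, char 'd'): match length 2
  offset=5 (pos 3, char 'f'): match length 0
  offset=6 (pos 2, char 'f'): match length 0
  offset=7 (pos 1, char 'f'): match length 0
  offset=8 (pos 0, char 'f'): match length 0
Longest match has length 2 at offset 4.
next_char = character at position 8 + 2 = 10 -> 'd'

Best match: offset=4, length=2 (matching 'dd' starting at position 4)
LZ77 triple: (4, 2, 'd')


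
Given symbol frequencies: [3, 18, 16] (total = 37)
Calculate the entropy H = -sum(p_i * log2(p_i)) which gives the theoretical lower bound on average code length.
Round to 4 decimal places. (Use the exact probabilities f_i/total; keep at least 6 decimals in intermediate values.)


Per-symbol terms -p_i * log2(p_i) with p_i = f_i/37:
  p = 3/37 = 0.081081: log2(p) = -3.624491, -p*log2(p) = 0.293878
  p = 18/37 = 0.486486: log2(p) = -1.039528, -p*log2(p) = 0.505717
  p = 16/37 = 0.432432: log2(p) = -1.209453, -p*log2(p) = 0.523007
H = 0.293878 + 0.505717 + 0.523007 = 1.322602

H = 1.3226 bits/symbol


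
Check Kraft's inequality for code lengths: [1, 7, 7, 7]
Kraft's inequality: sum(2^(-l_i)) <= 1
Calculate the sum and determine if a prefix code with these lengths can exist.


Sum = 2^(-1) + 2^(-7) + 2^(-7) + 2^(-7)
    = 0.5 + 0.0078125 + 0.0078125 + 0.0078125
    = 67/128 = 0.5234375
Since 0.5234375 <= 1, Kraft's inequality IS satisfied.
A prefix code with these lengths CAN exist.

Kraft sum = 0.5234375. Satisfied.


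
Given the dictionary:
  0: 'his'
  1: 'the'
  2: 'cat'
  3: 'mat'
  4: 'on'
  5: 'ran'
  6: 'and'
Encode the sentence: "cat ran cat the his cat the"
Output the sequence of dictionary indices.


Look up each word in the dictionary:
  'cat' -> 2
  'ran' -> 5
  'cat' -> 2
  'the' -> 1
  'his' -> 0
  'cat' -> 2
  'the' -> 1

Encoded: [2, 5, 2, 1, 0, 2, 1]


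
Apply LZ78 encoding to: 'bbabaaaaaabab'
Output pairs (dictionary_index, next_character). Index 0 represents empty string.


LZ78 encoding steps:
Dictionary: {0: ''}
Step 1: w='' (idx 0), next='b' -> output (0, 'b'), add 'b' as idx 1
Step 2: w='b' (idx 1), next='a' -> output (1, 'a'), add 'ba' as idx 2
Step 3: w='ba' (idx 2), next='a' -> output (2, 'a'), add 'baa' as idx 3
Step 4: w='' (idx 0), next='a' -> output (0, 'a'), add 'a' as idx 4
Step 5: w='a' (idx 4), next='a' -> output (4, 'a'), add 'aa' as idx 5
Step 6: w='a' (idx 4), next='b' -> output (4, 'b'), add 'ab' as idx 6
Step 7: w='ab' (idx 6), end of input -> output (6, '')


Encoded: [(0, 'b'), (1, 'a'), (2, 'a'), (0, 'a'), (4, 'a'), (4, 'b'), (6, '')]


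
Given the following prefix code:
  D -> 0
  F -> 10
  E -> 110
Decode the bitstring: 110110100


Decoding step by step:
Bits 110 -> E
Bits 110 -> E
Bits 10 -> F
Bits 0 -> D


Decoded message: EEFD


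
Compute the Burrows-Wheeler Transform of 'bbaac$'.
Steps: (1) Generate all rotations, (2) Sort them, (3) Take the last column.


Rotations (sorted):
  0: $bbaac -> last char: c
  1: aac$bb -> last char: b
  2: ac$bba -> last char: a
  3: baac$b -> last char: b
  4: bbaac$ -> last char: $
  5: c$bbaa -> last char: a


BWT = cbab$a


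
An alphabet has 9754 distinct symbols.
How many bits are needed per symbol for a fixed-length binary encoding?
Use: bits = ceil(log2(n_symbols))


log2(9754) = 13.2518
Bracket: 2^13 = 8192 < 9754 <= 2^14 = 16384
So ceil(log2(9754)) = 14

bits = ceil(log2(9754)) = ceil(13.2518) = 14 bits


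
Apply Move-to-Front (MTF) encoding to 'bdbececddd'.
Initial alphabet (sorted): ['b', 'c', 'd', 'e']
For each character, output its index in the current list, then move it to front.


MTF encoding:
'b': index 0 in ['b', 'c', 'd', 'e'] -> ['b', 'c', 'd', 'e']
'd': index 2 in ['b', 'c', 'd', 'e'] -> ['d', 'b', 'c', 'e']
'b': index 1 in ['d', 'b', 'c', 'e'] -> ['b', 'd', 'c', 'e']
'e': index 3 in ['b', 'd', 'c', 'e'] -> ['e', 'b', 'd', 'c']
'c': index 3 in ['e', 'b', 'd', 'c'] -> ['c', 'e', 'b', 'd']
'e': index 1 in ['c', 'e', 'b', 'd'] -> ['e', 'c', 'b', 'd']
'c': index 1 in ['e', 'c', 'b', 'd'] -> ['c', 'e', 'b', 'd']
'd': index 3 in ['c', 'e', 'b', 'd'] -> ['d', 'c', 'e', 'b']
'd': index 0 in ['d', 'c', 'e', 'b'] -> ['d', 'c', 'e', 'b']
'd': index 0 in ['d', 'c', 'e', 'b'] -> ['d', 'c', 'e', 'b']


Output: [0, 2, 1, 3, 3, 1, 1, 3, 0, 0]


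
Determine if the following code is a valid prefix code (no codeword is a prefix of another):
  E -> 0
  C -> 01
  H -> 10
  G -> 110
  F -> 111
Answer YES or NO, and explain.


Checking each pair (does one codeword prefix another?):
  E='0' vs C='01': prefix -- VIOLATION

NO -- this is NOT a valid prefix code. E (0) is a prefix of C (01).


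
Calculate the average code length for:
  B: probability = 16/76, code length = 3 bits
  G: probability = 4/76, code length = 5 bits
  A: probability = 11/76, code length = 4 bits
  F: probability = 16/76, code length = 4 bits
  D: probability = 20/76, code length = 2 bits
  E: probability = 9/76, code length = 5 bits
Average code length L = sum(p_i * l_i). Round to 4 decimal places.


Weighted contributions p_i * l_i:
  B: (16/76) * 3 = 48/76
  G: (4/76) * 5 = 20/76
  A: (11/76) * 4 = 44/76
  F: (16/76) * 4 = 64/76
  D: (20/76) * 2 = 40/76
  E: (9/76) * 5 = 45/76
Sum = (48 + 20 + 44 + 64 + 40 + 45)/76 = 261/76

L = 261/76 = 3.4342 bits/symbol


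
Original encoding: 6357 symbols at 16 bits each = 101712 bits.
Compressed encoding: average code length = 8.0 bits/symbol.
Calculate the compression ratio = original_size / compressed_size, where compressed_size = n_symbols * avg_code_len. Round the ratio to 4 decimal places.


original_size = n_symbols * orig_bits = 6357 * 16 = 101712 bits
compressed_size = n_symbols * avg_code_len = 6357 * 8.0 = 50856.0 bits
ratio = original_size / compressed_size = 101712 / 50856.0 = 2.0

Compression ratio = 2.0


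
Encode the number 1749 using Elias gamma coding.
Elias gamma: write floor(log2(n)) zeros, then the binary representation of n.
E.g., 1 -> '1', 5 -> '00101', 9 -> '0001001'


num_bits = floor(log2(1749)) + 1 = 11
leading_zeros = num_bits - 1 = 10
binary(1749) = 11011010101

Elias gamma(1749) = '0000000000' + '11011010101' = 000000000011011010101 (21 bits)


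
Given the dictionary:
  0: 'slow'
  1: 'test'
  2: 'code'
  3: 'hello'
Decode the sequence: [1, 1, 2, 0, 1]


Look up each index in the dictionary:
  1 -> 'test'
  1 -> 'test'
  2 -> 'code'
  0 -> 'slow'
  1 -> 'test'

Decoded: "test test code slow test"


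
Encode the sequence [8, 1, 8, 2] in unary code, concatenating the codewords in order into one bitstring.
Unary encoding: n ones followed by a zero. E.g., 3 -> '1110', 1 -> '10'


Encode each number as n ones followed by a terminating 0:
  8 -> 111111110 (9 bits)
  1 -> 10 (2 bits)
  8 -> 111111110 (9 bits)
  2 -> 110 (3 bits)
Total length = 9 + 2 + 9 + 3 = 23 bits.

Unary([8, 1, 8, 2]) = 11111111010111111110110 (23 bits)


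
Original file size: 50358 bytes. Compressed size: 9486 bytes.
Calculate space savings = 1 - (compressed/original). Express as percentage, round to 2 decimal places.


ratio = compressed/original = 9486/50358 = 0.188371
savings = 1 - ratio = 1 - 0.188371 = 0.811629
as a percentage: 0.811629 * 100 = 81.16%

Space savings = 1 - 9486/50358 = 81.16%


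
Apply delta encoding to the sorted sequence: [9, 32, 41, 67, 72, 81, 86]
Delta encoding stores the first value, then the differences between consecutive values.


First value: 9
Deltas:
  32 - 9 = 23
  41 - 32 = 9
  67 - 41 = 26
  72 - 67 = 5
  81 - 72 = 9
  86 - 81 = 5


Delta encoded: [9, 23, 9, 26, 5, 9, 5]


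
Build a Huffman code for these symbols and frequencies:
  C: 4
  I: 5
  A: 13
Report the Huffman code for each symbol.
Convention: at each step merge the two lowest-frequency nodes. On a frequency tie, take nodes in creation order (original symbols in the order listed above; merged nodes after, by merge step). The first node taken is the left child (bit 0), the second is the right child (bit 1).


Huffman tree construction:
Step 1: Merge C(4) + I(5) = 9
Step 2: Merge (C+I)(9) + A(13) = 22
Read each symbol's code off the tree from the root (left child = 0, right child = 1).

Codes:
  C: 00 (length 2)
  I: 01 (length 2)
  A: 1 (length 1)
Average code length: 31/22 = 1.4091 bits/symbol


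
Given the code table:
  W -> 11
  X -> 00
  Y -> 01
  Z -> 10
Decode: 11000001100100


Decoding:
11 -> W
00 -> X
00 -> X
01 -> Y
10 -> Z
01 -> Y
00 -> X


Result: WXXYZYX


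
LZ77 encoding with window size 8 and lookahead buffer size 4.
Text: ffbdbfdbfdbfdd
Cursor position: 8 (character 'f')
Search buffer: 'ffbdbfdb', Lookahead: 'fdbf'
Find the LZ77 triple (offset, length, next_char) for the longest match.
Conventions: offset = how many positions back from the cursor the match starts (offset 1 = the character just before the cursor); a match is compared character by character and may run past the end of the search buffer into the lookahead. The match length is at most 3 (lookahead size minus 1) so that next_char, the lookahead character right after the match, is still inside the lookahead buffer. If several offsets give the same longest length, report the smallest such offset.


Try each offset into the search buffer:
  offset=1 (pos 7, char 'b'): match length 0
  offset=2 (pos 6, char 'd'): match length 0
  offset=3 (pos 5, char 'f'): match length 3
  offset=4 (pos 4, char 'b'): match length 0
  offset=5 (pos 3, char 'd'): match length 0
  offset=6 (pos 2, char 'b'): match length 0
  offset=7 (pos 1, char 'f'): match length 1
  offset=8 (pos 0, char 'f'): match length 1
Longest match has length 3 at offset 3.
next_char = character at position 8 + 3 = 11 -> 'f'

Best match: offset=3, length=3 (matching 'fdb' starting at position 5)
LZ77 triple: (3, 3, 'f')


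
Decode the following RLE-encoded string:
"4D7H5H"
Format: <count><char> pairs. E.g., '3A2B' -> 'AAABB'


Expanding each <count><char> pair:
  4D -> 'DDDD'
  7H -> 'HHHHHHH'
  5H -> 'HHHHH'

Decoded = DDDDHHHHHHHHHHHH


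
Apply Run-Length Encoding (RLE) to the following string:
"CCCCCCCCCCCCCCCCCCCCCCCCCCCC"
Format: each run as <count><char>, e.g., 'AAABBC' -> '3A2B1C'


Scanning runs left to right:
  i=0: run of 'C' x 28 -> '28C'

RLE = 28C


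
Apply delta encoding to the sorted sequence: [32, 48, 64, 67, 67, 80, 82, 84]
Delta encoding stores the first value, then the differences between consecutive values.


First value: 32
Deltas:
  48 - 32 = 16
  64 - 48 = 16
  67 - 64 = 3
  67 - 67 = 0
  80 - 67 = 13
  82 - 80 = 2
  84 - 82 = 2


Delta encoded: [32, 16, 16, 3, 0, 13, 2, 2]


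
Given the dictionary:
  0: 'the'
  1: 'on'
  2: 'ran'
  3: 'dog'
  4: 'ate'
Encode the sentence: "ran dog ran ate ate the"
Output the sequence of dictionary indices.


Look up each word in the dictionary:
  'ran' -> 2
  'dog' -> 3
  'ran' -> 2
  'ate' -> 4
  'ate' -> 4
  'the' -> 0

Encoded: [2, 3, 2, 4, 4, 0]


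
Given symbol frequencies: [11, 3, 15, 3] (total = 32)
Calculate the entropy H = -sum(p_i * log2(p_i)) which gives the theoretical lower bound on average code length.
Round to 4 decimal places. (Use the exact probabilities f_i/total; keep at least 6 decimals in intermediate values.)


Per-symbol terms -p_i * log2(p_i) with p_i = f_i/32:
  p = 11/32 = 0.343750: log2(p) = -1.540568, -p*log2(p) = 0.529570
  p = 3/32 = 0.093750: log2(p) = -3.415037, -p*log2(p) = 0.320160
  p = 15/32 = 0.468750: log2(p) = -1.093109, -p*log2(p) = 0.512395
  p = 3/32 = 0.093750: log2(p) = -3.415037, -p*log2(p) = 0.320160
H = 0.529570 + 0.320160 + 0.512395 + 0.320160 = 1.682285

H = 1.6823 bits/symbol


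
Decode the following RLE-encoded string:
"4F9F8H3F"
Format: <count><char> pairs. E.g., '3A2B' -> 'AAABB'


Expanding each <count><char> pair:
  4F -> 'FFFF'
  9F -> 'FFFFFFFFF'
  8H -> 'HHHHHHHH'
  3F -> 'FFF'

Decoded = FFFFFFFFFFFFFHHHHHHHHFFF


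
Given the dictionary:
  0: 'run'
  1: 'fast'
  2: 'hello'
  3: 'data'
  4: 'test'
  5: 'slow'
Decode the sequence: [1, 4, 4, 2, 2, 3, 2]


Look up each index in the dictionary:
  1 -> 'fast'
  4 -> 'test'
  4 -> 'test'
  2 -> 'hello'
  2 -> 'hello'
  3 -> 'data'
  2 -> 'hello'

Decoded: "fast test test hello hello data hello"


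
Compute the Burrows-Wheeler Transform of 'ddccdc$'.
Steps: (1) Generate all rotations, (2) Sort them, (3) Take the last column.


Rotations (sorted):
  0: $ddccdc -> last char: c
  1: c$ddccd -> last char: d
  2: ccdc$dd -> last char: d
  3: cdc$ddc -> last char: c
  4: dc$ddcc -> last char: c
  5: dccdc$d -> last char: d
  6: ddccdc$ -> last char: $


BWT = cddccd$


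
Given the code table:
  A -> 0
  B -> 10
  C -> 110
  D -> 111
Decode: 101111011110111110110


Decoding:
10 -> B
111 -> D
10 -> B
111 -> D
10 -> B
111 -> D
110 -> C
110 -> C


Result: BDBDBDCC


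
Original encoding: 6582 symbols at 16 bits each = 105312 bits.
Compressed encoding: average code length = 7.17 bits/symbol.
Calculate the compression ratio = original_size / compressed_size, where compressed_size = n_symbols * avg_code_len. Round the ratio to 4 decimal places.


original_size = n_symbols * orig_bits = 6582 * 16 = 105312 bits
compressed_size = n_symbols * avg_code_len = 6582 * 7.17 = 47192.94 bits
ratio = original_size / compressed_size = 105312 / 47192.94 = 2.2315

Compression ratio = 2.2315


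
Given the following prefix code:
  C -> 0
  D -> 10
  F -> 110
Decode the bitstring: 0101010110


Decoding step by step:
Bits 0 -> C
Bits 10 -> D
Bits 10 -> D
Bits 10 -> D
Bits 110 -> F


Decoded message: CDDDF


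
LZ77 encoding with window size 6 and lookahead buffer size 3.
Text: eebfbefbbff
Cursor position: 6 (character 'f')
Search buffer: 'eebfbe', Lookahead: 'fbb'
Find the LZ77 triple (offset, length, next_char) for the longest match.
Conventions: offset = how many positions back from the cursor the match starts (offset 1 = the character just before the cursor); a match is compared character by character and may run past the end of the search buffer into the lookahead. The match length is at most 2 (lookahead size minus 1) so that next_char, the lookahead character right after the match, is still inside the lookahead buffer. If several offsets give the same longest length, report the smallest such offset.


Try each offset into the search buffer:
  offset=1 (pos 5, char 'e'): match length 0
  offset=2 (pos 4, char 'b'): match length 0
  offset=3 (pos 3, char 'f'): match length 2
  offset=4 (pos 2, char 'b'): match length 0
  offset=5 (pos 1, char 'e'): match length 0
  offset=6 (pos 0, char 'e'): match length 0
Longest match has length 2 at offset 3.
next_char = character at position 6 + 2 = 8 -> 'b'

Best match: offset=3, length=2 (matching 'fb' starting at position 3)
LZ77 triple: (3, 2, 'b')


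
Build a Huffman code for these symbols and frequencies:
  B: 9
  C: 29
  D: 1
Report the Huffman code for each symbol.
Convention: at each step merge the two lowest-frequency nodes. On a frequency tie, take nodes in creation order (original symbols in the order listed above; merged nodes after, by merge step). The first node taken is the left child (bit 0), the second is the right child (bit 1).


Huffman tree construction:
Step 1: Merge D(1) + B(9) = 10
Step 2: Merge (D+B)(10) + C(29) = 39
Read each symbol's code off the tree from the root (left child = 0, right child = 1).

Codes:
  B: 01 (length 2)
  C: 1 (length 1)
  D: 00 (length 2)
Average code length: 49/39 = 1.2564 bits/symbol


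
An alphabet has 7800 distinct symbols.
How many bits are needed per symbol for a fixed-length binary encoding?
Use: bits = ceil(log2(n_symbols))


log2(7800) = 12.9293
Bracket: 2^12 = 4096 < 7800 <= 2^13 = 8192
So ceil(log2(7800)) = 13

bits = ceil(log2(7800)) = ceil(12.9293) = 13 bits


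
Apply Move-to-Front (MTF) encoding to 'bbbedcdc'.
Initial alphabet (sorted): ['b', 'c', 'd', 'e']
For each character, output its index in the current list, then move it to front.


MTF encoding:
'b': index 0 in ['b', 'c', 'd', 'e'] -> ['b', 'c', 'd', 'e']
'b': index 0 in ['b', 'c', 'd', 'e'] -> ['b', 'c', 'd', 'e']
'b': index 0 in ['b', 'c', 'd', 'e'] -> ['b', 'c', 'd', 'e']
'e': index 3 in ['b', 'c', 'd', 'e'] -> ['e', 'b', 'c', 'd']
'd': index 3 in ['e', 'b', 'c', 'd'] -> ['d', 'e', 'b', 'c']
'c': index 3 in ['d', 'e', 'b', 'c'] -> ['c', 'd', 'e', 'b']
'd': index 1 in ['c', 'd', 'e', 'b'] -> ['d', 'c', 'e', 'b']
'c': index 1 in ['d', 'c', 'e', 'b'] -> ['c', 'd', 'e', 'b']


Output: [0, 0, 0, 3, 3, 3, 1, 1]


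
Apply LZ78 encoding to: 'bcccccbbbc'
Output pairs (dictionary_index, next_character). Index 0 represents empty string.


LZ78 encoding steps:
Dictionary: {0: ''}
Step 1: w='' (idx 0), next='b' -> output (0, 'b'), add 'b' as idx 1
Step 2: w='' (idx 0), next='c' -> output (0, 'c'), add 'c' as idx 2
Step 3: w='c' (idx 2), next='c' -> output (2, 'c'), add 'cc' as idx 3
Step 4: w='cc' (idx 3), next='b' -> output (3, 'b'), add 'ccb' as idx 4
Step 5: w='b' (idx 1), next='b' -> output (1, 'b'), add 'bb' as idx 5
Step 6: w='c' (idx 2), end of input -> output (2, '')


Encoded: [(0, 'b'), (0, 'c'), (2, 'c'), (3, 'b'), (1, 'b'), (2, '')]


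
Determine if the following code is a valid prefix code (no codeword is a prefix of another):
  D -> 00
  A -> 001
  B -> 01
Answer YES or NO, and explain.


Checking each pair (does one codeword prefix another?):
  D='00' vs A='001': prefix -- VIOLATION

NO -- this is NOT a valid prefix code. D (00) is a prefix of A (001).


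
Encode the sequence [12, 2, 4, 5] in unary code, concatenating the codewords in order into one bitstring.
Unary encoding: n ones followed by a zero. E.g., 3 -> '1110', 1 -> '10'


Encode each number as n ones followed by a terminating 0:
  12 -> 1111111111110 (13 bits)
  2 -> 110 (3 bits)
  4 -> 11110 (5 bits)
  5 -> 111110 (6 bits)
Total length = 13 + 3 + 5 + 6 = 27 bits.

Unary([12, 2, 4, 5]) = 111111111111011011110111110 (27 bits)


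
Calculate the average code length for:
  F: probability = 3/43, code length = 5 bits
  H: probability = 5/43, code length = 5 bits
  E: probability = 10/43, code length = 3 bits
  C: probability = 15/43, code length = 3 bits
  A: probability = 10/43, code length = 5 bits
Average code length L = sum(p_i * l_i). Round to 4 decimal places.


Weighted contributions p_i * l_i:
  F: (3/43) * 5 = 15/43
  H: (5/43) * 5 = 25/43
  E: (10/43) * 3 = 30/43
  C: (15/43) * 3 = 45/43
  A: (10/43) * 5 = 50/43
Sum = (15 + 25 + 30 + 45 + 50)/43 = 165/43

L = 165/43 = 3.8372 bits/symbol


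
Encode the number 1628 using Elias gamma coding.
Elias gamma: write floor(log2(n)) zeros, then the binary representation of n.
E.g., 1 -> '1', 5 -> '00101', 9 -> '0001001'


num_bits = floor(log2(1628)) + 1 = 11
leading_zeros = num_bits - 1 = 10
binary(1628) = 11001011100

Elias gamma(1628) = '0000000000' + '11001011100' = 000000000011001011100 (21 bits)


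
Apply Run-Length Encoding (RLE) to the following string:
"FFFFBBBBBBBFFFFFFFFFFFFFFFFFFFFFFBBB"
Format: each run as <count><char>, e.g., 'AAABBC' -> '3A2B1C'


Scanning runs left to right:
  i=0: run of 'F' x 4 -> '4F'
  i=4: run of 'B' x 7 -> '7B'
  i=11: run of 'F' x 22 -> '22F'
  i=33: run of 'B' x 3 -> '3B'

RLE = 4F7B22F3B


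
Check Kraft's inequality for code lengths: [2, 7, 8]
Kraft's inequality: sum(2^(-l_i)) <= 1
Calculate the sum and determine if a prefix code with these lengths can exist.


Sum = 2^(-2) + 2^(-7) + 2^(-8)
    = 0.25 + 0.0078125 + 0.00390625
    = 67/256 = 0.26171875
Since 0.26171875 <= 1, Kraft's inequality IS satisfied.
A prefix code with these lengths CAN exist.

Kraft sum = 0.26171875. Satisfied.


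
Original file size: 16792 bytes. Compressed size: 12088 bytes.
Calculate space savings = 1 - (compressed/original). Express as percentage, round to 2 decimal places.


ratio = compressed/original = 12088/16792 = 0.719867
savings = 1 - ratio = 1 - 0.719867 = 0.280133
as a percentage: 0.280133 * 100 = 28.01%

Space savings = 1 - 12088/16792 = 28.01%


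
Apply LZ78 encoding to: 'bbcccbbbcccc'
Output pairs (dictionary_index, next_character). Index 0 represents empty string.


LZ78 encoding steps:
Dictionary: {0: ''}
Step 1: w='' (idx 0), next='b' -> output (0, 'b'), add 'b' as idx 1
Step 2: w='b' (idx 1), next='c' -> output (1, 'c'), add 'bc' as idx 2
Step 3: w='' (idx 0), next='c' -> output (0, 'c'), add 'c' as idx 3
Step 4: w='c' (idx 3), next='b' -> output (3, 'b'), add 'cb' as idx 4
Step 5: w='b' (idx 1), next='b' -> output (1, 'b'), add 'bb' as idx 5
Step 6: w='c' (idx 3), next='c' -> output (3, 'c'), add 'cc' as idx 6
Step 7: w='cc' (idx 6), end of input -> output (6, '')


Encoded: [(0, 'b'), (1, 'c'), (0, 'c'), (3, 'b'), (1, 'b'), (3, 'c'), (6, '')]


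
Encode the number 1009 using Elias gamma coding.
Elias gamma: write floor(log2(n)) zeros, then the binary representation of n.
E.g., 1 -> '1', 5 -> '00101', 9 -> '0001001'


num_bits = floor(log2(1009)) + 1 = 10
leading_zeros = num_bits - 1 = 9
binary(1009) = 1111110001

Elias gamma(1009) = '000000000' + '1111110001' = 0000000001111110001 (19 bits)


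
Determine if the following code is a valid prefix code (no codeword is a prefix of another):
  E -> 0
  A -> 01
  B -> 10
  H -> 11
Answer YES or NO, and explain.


Checking each pair (does one codeword prefix another?):
  E='0' vs A='01': prefix -- VIOLATION

NO -- this is NOT a valid prefix code. E (0) is a prefix of A (01).


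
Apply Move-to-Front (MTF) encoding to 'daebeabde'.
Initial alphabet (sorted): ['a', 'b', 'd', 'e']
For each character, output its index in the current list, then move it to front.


MTF encoding:
'd': index 2 in ['a', 'b', 'd', 'e'] -> ['d', 'a', 'b', 'e']
'a': index 1 in ['d', 'a', 'b', 'e'] -> ['a', 'd', 'b', 'e']
'e': index 3 in ['a', 'd', 'b', 'e'] -> ['e', 'a', 'd', 'b']
'b': index 3 in ['e', 'a', 'd', 'b'] -> ['b', 'e', 'a', 'd']
'e': index 1 in ['b', 'e', 'a', 'd'] -> ['e', 'b', 'a', 'd']
'a': index 2 in ['e', 'b', 'a', 'd'] -> ['a', 'e', 'b', 'd']
'b': index 2 in ['a', 'e', 'b', 'd'] -> ['b', 'a', 'e', 'd']
'd': index 3 in ['b', 'a', 'e', 'd'] -> ['d', 'b', 'a', 'e']
'e': index 3 in ['d', 'b', 'a', 'e'] -> ['e', 'd', 'b', 'a']


Output: [2, 1, 3, 3, 1, 2, 2, 3, 3]
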